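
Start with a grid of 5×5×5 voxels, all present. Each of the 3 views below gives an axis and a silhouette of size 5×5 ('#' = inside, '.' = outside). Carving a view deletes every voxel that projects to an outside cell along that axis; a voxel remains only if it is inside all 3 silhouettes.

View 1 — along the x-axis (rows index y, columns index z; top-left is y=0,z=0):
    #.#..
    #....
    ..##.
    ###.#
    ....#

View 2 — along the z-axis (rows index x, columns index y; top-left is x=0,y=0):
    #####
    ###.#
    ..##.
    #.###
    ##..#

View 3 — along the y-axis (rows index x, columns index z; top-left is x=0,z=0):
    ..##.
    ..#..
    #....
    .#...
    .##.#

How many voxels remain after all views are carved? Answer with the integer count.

voxel count = 10

full grid |V| = 125
after view 1 [x-axis, 10 of 25 cells solid] → remaining = 50
after view 2 [z-axis, 18 of 25 cells solid] → remaining = 35
after view 3 [y-axis, 8 of 25 cells solid] → remaining = 10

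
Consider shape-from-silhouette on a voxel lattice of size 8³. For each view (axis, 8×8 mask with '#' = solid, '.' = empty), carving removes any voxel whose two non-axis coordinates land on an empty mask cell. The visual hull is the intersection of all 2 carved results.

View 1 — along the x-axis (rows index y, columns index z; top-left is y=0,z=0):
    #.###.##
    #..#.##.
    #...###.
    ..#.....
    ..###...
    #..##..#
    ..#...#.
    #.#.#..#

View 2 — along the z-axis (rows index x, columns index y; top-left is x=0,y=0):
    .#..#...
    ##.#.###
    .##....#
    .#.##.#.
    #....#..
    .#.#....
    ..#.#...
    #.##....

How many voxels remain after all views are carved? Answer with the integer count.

start: 8×8×8 = 512 voxels
step 1: project along x, AND mask (28/64) → |grid| = 224
step 2: project along z, AND mask (24/64) → |grid| = 83

|visual hull| = 83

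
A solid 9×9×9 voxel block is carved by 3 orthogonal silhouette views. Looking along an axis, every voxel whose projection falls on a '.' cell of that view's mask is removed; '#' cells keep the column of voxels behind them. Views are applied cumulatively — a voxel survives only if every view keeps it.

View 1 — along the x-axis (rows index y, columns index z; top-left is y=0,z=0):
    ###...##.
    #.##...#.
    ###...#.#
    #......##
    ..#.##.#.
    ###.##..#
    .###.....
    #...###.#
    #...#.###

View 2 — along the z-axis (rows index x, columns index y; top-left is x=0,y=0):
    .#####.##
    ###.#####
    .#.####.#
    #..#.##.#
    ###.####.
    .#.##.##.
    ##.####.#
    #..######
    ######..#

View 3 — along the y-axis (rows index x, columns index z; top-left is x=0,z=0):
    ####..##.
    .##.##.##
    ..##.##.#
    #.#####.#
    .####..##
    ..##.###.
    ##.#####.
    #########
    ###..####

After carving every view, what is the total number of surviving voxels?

initial block: 9^3 = 729
carve view 1 (along x, YZ-mask fill 40/81): 360 voxels remain
carve view 2 (along z, XY-mask fill 59/81): 260 voxels remain
carve view 3 (along y, XZ-mask fill 58/81): 186 voxels remain

voxel count = 186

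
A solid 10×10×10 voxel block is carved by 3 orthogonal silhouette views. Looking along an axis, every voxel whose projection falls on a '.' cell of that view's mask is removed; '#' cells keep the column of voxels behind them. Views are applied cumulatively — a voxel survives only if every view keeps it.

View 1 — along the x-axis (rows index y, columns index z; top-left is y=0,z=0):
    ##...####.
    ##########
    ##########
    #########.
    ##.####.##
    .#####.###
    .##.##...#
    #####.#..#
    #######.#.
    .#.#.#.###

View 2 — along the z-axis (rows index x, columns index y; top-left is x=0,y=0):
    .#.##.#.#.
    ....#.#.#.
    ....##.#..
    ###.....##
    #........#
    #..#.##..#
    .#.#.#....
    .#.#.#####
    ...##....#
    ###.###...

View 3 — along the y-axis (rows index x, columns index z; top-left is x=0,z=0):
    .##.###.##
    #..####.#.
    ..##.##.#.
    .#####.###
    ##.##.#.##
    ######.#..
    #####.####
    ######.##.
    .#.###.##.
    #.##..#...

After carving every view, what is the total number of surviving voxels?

remaining voxels: 220

initial block: 10^3 = 1000
step 1: project along x, AND mask (77/100) → |grid| = 770
step 2: project along z, AND mask (42/100) → |grid| = 320
step 3: project along y, AND mask (67/100) → |grid| = 220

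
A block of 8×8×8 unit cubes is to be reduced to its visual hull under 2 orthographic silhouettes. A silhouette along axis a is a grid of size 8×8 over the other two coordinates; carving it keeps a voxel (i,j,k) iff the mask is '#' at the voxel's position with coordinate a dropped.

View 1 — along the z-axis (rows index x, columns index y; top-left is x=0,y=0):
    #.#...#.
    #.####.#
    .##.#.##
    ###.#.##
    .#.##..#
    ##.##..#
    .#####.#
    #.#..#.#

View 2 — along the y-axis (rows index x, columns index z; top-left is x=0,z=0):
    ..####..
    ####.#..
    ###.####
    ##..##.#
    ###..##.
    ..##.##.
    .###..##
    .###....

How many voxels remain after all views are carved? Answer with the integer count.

|visual hull| = 189

before carving: 512 voxels (8×8×8)
step 1: project along z, AND mask (39/64) → |grid| = 312
step 2: project along y, AND mask (38/64) → |grid| = 189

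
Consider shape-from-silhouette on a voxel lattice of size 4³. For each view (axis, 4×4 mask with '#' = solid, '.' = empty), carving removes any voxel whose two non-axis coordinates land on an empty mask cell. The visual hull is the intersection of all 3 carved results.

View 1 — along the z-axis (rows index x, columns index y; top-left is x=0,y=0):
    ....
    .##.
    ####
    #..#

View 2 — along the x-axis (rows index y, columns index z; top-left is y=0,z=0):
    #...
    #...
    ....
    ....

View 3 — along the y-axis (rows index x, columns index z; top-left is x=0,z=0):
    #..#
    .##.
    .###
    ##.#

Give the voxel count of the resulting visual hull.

1 voxels

start: 4×4×4 = 64 voxels
[1] z-view keeps 8 columns → grid now 32
[2] x-view keeps 2 columns → grid now 4
[3] y-view keeps 10 columns → grid now 1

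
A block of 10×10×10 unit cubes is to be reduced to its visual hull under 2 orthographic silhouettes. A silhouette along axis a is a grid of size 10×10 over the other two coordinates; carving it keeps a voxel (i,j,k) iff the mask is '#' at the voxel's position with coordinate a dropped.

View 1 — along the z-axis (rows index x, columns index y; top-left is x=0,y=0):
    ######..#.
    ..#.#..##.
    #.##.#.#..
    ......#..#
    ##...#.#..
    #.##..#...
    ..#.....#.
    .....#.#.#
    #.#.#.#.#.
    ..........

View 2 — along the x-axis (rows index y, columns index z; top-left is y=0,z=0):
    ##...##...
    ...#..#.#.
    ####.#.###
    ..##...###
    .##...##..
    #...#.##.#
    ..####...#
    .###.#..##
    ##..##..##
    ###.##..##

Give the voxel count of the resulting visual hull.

198 voxels

start: 10×10×10 = 1000 voxels
  1. axis=2 (XY plane), |mask|=36  ⇒  voxels=360
  2. axis=0 (YZ plane), |mask|=53  ⇒  voxels=198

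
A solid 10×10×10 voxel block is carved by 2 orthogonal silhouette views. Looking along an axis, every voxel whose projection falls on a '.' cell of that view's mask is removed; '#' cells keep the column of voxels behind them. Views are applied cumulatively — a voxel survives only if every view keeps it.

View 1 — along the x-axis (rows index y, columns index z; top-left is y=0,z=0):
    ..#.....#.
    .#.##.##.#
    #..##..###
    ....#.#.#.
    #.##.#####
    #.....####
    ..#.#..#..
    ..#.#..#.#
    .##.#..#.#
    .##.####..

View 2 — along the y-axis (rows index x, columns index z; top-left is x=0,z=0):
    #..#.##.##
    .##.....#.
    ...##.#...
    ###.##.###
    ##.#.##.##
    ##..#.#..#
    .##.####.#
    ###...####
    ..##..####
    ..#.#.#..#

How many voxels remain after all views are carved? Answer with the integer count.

voxel count = 274

start: 10×10×10 = 1000 voxels
carve view 1 (along x, YZ-mask fill 48/100): 480 voxels remain
carve view 2 (along y, XZ-mask fill 56/100): 274 voxels remain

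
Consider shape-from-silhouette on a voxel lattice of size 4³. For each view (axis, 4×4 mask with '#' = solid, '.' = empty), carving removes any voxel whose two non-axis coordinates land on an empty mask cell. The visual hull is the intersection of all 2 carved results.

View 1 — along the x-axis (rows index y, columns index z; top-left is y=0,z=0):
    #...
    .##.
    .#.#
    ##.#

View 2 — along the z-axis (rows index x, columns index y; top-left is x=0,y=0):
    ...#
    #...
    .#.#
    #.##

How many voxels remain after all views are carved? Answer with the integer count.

15 voxels

start: 4×4×4 = 64 voxels
  1. axis=0 (YZ plane), |mask|=8  ⇒  voxels=32
  2. axis=2 (XY plane), |mask|=7  ⇒  voxels=15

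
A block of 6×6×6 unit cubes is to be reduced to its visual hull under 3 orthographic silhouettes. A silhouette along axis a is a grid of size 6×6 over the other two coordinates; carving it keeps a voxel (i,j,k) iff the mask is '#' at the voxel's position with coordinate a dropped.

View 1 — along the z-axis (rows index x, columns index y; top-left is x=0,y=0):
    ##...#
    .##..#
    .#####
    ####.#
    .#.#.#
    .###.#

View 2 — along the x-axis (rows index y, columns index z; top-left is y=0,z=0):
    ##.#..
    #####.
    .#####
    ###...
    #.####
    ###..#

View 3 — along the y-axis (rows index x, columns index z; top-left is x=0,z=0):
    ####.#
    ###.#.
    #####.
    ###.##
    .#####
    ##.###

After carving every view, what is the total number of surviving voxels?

remaining voxels: 79

full grid |V| = 216
carve view 1 (along z, XY-mask fill 23/36): 138 voxels remain
carve view 2 (along x, YZ-mask fill 25/36): 97 voxels remain
carve view 3 (along y, XZ-mask fill 29/36): 79 voxels remain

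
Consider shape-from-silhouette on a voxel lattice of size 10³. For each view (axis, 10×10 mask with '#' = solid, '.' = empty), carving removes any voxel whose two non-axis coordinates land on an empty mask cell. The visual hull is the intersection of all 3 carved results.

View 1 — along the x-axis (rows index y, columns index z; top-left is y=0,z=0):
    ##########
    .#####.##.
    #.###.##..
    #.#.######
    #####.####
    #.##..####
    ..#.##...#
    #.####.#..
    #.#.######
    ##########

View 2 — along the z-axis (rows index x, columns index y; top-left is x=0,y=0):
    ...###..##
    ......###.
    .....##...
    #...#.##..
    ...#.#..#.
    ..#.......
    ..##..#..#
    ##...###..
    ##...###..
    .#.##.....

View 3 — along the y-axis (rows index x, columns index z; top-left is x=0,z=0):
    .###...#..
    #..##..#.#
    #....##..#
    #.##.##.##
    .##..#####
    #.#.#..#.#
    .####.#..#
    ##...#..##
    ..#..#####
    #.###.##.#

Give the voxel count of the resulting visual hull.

141 voxels

initial block: 10^3 = 1000
step 1: project along x, AND mask (75/100) → |grid| = 750
step 2: project along z, AND mask (35/100) → |grid| = 249
step 3: project along y, AND mask (56/100) → |grid| = 141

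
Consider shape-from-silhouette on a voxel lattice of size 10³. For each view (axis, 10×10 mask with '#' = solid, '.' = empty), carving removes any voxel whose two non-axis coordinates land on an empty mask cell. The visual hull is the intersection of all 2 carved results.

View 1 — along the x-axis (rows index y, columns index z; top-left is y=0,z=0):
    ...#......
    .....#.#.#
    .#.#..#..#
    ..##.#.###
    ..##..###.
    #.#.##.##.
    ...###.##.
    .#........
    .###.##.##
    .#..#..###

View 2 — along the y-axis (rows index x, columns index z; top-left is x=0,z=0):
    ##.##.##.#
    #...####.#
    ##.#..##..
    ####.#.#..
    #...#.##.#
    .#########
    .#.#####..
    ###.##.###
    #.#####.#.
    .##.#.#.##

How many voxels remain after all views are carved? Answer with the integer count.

initial block: 10^3 = 1000
  1. axis=0 (YZ plane), |mask|=43  ⇒  voxels=430
  2. axis=1 (XZ plane), |mask|=65  ⇒  voxels=271

|visual hull| = 271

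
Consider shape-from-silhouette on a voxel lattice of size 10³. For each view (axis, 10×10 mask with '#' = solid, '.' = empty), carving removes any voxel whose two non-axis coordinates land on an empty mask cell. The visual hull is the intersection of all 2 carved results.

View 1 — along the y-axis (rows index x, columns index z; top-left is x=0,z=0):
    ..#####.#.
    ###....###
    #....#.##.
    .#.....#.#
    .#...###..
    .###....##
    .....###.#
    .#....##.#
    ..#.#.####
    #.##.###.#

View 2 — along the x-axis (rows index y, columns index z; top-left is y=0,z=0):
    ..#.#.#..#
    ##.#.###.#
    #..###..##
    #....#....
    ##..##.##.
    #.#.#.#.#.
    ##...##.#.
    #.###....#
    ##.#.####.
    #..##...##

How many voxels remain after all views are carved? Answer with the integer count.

start: 10×10×10 = 1000 voxels
V1 y: intersect with XZ mask (49 set) -- 490 left
V2 x: intersect with YZ mask (52 set) -- 238 left

voxel count = 238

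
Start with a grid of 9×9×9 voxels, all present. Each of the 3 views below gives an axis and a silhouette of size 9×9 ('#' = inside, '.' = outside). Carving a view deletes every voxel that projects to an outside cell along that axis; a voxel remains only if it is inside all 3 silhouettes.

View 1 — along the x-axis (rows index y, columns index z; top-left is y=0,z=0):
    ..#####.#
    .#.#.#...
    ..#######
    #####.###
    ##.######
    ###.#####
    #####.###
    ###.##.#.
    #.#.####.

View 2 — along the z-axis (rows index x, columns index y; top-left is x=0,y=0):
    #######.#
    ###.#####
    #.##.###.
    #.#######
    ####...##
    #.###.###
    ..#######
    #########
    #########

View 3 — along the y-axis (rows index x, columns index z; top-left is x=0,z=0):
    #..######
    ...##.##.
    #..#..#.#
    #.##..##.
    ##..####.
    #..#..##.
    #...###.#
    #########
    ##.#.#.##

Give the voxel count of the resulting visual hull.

initial block: 9^3 = 729
step 1: project along x, AND mask (60/81) → |grid| = 540
step 2: project along z, AND mask (68/81) → |grid| = 462
step 3: project along y, AND mask (50/81) → |grid| = 290

|visual hull| = 290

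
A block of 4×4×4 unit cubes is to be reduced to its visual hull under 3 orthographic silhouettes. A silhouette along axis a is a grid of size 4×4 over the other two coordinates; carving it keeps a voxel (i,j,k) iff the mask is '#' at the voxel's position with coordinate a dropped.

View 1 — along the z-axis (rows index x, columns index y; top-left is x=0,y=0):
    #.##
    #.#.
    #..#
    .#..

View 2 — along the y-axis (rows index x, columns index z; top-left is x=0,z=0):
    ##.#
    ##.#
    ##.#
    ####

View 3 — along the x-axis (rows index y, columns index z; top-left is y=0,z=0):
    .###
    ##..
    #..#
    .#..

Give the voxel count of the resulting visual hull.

full grid |V| = 64
carve view 1 (along z, XY-mask fill 8/16): 32 voxels remain
carve view 2 (along y, XZ-mask fill 13/16): 25 voxels remain
carve view 3 (along x, YZ-mask fill 8/16): 14 voxels remain

voxel count = 14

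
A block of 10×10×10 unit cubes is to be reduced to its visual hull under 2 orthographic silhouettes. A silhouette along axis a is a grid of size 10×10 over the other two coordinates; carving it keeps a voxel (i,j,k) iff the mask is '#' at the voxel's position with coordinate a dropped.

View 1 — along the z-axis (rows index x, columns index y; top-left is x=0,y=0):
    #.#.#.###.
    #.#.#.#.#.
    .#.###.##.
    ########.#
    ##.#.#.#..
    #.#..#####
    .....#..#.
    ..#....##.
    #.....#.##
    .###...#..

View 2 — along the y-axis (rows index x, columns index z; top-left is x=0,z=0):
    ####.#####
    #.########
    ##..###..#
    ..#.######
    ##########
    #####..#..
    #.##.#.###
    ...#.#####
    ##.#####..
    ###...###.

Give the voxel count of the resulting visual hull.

before carving: 1000 voxels (10×10×10)
carve view 1 (along z, XY-mask fill 51/100): 510 voxels remain
carve view 2 (along y, XZ-mask fill 73/100): 374 voxels remain

|visual hull| = 374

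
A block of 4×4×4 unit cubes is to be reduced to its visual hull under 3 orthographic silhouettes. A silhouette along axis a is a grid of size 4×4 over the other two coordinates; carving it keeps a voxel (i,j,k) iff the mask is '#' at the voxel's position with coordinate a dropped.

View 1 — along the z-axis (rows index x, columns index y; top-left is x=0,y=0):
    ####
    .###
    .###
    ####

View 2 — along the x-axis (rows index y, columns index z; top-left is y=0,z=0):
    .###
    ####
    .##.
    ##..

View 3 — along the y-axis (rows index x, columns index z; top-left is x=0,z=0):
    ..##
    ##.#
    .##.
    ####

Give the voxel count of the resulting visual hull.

before carving: 64 voxels (4×4×4)
  1. axis=2 (XY plane), |mask|=14  ⇒  voxels=56
  2. axis=0 (YZ plane), |mask|=11  ⇒  voxels=38
  3. axis=1 (XZ plane), |mask|=11  ⇒  voxels=27

voxel count = 27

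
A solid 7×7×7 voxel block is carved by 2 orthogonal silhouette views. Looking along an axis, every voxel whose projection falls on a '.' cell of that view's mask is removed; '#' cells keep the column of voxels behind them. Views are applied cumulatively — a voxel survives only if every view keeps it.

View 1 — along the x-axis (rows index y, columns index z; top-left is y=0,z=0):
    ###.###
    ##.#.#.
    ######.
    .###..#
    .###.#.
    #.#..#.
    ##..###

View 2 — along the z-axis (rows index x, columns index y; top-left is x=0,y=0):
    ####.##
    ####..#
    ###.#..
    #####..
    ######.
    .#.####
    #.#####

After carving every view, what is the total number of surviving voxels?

start: 7×7×7 = 343 voxels
step 1: project along x, AND mask (32/49) → |grid| = 224
step 2: project along z, AND mask (37/49) → |grid| = 172

voxel count = 172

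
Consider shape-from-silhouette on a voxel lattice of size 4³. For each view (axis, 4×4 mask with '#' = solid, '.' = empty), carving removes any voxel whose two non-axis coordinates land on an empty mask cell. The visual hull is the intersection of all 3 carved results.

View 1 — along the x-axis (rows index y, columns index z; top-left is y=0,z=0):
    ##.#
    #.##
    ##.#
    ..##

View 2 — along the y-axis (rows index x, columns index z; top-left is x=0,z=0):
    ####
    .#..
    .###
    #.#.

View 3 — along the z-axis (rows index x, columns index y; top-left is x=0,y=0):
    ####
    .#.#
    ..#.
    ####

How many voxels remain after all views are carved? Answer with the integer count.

initial block: 4^3 = 64
V1 x: intersect with YZ mask (11 set) -- 44 left
V2 y: intersect with XZ mask (10 set) -- 26 left
V3 z: intersect with XY mask (11 set) -- 18 left

remaining voxels: 18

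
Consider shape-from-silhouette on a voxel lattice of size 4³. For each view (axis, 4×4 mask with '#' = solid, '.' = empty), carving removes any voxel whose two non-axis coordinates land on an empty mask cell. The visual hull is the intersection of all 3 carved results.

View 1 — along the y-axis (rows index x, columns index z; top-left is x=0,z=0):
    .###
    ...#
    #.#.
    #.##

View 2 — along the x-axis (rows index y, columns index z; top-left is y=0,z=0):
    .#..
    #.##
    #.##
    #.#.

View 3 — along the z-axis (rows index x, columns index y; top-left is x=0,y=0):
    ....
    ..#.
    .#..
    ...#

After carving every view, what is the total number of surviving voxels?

5 voxels

full grid |V| = 64
  1. axis=1 (XZ plane), |mask|=9  ⇒  voxels=36
  2. axis=0 (YZ plane), |mask|=9  ⇒  voxels=22
  3. axis=2 (XY plane), |mask|=3  ⇒  voxels=5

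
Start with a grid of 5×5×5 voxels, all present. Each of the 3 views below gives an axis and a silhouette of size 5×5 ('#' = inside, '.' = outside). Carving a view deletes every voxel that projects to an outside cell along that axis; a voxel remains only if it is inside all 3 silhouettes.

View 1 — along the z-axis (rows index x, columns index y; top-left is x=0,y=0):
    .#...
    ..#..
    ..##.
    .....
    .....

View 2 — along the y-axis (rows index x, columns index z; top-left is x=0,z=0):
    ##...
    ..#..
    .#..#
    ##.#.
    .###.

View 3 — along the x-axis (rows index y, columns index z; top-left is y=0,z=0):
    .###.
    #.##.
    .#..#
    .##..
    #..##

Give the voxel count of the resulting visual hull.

voxel count = 4

full grid |V| = 125
  1. axis=2 (XY plane), |mask|=4  ⇒  voxels=20
  2. axis=1 (XZ plane), |mask|=11  ⇒  voxels=7
  3. axis=0 (YZ plane), |mask|=13  ⇒  voxels=4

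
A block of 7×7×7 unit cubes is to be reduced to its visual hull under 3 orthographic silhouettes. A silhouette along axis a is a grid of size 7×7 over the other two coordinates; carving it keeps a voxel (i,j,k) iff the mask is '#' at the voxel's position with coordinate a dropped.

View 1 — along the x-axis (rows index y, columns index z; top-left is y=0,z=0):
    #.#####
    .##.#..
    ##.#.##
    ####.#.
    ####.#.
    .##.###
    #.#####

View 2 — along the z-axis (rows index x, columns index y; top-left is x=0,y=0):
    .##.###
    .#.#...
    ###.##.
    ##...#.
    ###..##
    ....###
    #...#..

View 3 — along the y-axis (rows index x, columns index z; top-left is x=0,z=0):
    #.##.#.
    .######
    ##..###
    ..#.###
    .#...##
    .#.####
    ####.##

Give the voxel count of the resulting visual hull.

start: 7×7×7 = 343 voxels
step 1: project along x, AND mask (35/49) → |grid| = 245
step 2: project along z, AND mask (25/49) → |grid| = 122
step 3: project along y, AND mask (33/49) → |grid| = 80

80 voxels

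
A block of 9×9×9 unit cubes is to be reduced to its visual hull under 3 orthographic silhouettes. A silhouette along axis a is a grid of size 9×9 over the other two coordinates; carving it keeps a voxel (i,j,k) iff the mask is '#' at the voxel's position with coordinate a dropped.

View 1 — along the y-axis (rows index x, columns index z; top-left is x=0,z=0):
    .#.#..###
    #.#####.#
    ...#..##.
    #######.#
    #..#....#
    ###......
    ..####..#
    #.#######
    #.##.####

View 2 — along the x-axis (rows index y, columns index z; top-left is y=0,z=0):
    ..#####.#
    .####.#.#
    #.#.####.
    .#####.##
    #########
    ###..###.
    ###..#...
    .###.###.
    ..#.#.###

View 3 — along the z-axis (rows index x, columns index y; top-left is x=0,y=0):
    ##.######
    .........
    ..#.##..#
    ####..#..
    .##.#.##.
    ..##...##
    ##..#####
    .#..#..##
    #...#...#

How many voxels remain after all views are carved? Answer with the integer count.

before carving: 729 voxels (9×9×9)
after view 1 [y-axis, 49 of 81 cells solid] → remaining = 441
after view 2 [x-axis, 55 of 81 cells solid] → remaining = 296
after view 3 [z-axis, 40 of 81 cells solid] → remaining = 141

voxel count = 141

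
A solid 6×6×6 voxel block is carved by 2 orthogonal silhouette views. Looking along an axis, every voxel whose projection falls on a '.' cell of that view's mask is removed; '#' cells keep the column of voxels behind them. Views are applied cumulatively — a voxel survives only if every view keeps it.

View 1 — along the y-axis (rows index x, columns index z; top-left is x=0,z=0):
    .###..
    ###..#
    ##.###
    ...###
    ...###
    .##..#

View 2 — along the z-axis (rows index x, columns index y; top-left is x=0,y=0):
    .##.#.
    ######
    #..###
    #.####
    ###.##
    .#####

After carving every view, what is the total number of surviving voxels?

full grid |V| = 216
V1 y: intersect with XZ mask (21 set) -- 126 left
V2 z: intersect with XY mask (28 set) -- 98 left

voxel count = 98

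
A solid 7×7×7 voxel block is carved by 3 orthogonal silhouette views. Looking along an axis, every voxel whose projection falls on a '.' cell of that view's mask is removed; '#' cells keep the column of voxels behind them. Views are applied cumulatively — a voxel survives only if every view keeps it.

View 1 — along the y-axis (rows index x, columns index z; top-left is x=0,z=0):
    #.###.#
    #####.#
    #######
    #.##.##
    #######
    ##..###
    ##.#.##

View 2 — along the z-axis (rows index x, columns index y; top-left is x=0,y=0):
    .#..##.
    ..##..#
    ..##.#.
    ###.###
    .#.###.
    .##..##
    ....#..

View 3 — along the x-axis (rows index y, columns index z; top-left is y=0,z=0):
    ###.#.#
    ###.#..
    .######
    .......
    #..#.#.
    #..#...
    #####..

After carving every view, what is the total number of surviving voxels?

|visual hull| = 65

before carving: 343 voxels (7×7×7)
  1. axis=1 (XZ plane), |mask|=40  ⇒  voxels=280
  2. axis=2 (XY plane), |mask|=24  ⇒  voxels=137
  3. axis=0 (YZ plane), |mask|=25  ⇒  voxels=65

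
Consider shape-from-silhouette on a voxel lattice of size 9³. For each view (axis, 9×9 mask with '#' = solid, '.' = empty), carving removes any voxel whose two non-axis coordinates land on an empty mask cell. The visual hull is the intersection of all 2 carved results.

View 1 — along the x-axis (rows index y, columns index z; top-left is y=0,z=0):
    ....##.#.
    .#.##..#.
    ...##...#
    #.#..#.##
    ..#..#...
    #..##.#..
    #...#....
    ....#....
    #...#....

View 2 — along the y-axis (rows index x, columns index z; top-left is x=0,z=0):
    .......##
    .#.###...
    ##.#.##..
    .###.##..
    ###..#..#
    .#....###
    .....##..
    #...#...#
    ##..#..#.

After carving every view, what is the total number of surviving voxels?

full grid |V| = 729
V1 x: intersect with YZ mask (26 set) -- 234 left
V2 y: intersect with XZ mask (34 set) -- 92 left

92 voxels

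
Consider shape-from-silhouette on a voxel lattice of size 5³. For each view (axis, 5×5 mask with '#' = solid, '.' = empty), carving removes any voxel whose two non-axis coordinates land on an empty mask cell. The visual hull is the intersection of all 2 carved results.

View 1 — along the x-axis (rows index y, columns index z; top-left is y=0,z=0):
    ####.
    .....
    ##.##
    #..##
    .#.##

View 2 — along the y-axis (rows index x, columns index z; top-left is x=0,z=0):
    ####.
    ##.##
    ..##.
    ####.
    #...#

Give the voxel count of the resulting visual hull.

remaining voxels: 46

initial block: 5^3 = 125
  1. axis=0 (YZ plane), |mask|=14  ⇒  voxels=70
  2. axis=1 (XZ plane), |mask|=16  ⇒  voxels=46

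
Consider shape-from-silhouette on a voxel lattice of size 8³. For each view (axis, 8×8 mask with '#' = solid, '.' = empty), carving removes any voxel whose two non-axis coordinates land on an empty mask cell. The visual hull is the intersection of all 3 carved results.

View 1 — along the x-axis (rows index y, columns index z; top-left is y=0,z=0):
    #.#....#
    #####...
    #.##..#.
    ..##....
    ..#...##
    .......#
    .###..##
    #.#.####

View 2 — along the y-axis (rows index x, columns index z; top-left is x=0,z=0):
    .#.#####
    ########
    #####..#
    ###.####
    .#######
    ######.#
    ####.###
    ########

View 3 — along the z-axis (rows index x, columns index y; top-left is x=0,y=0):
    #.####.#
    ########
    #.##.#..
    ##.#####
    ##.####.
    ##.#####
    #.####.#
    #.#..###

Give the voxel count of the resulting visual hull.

remaining voxels: 147

full grid |V| = 512
[1] x-view keeps 29 columns → grid now 232
[2] y-view keeps 56 columns → grid now 202
[3] z-view keeps 49 columns → grid now 147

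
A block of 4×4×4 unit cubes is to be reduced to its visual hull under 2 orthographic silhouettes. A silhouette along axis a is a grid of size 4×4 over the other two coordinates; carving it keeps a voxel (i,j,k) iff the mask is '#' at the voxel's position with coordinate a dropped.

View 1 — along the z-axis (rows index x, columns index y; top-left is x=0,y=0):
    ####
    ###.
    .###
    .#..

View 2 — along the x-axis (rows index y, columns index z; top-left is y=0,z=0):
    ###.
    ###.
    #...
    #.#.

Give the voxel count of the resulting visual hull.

remaining voxels: 25

full grid |V| = 64
after view 1 [z-axis, 11 of 16 cells solid] → remaining = 44
after view 2 [x-axis, 9 of 16 cells solid] → remaining = 25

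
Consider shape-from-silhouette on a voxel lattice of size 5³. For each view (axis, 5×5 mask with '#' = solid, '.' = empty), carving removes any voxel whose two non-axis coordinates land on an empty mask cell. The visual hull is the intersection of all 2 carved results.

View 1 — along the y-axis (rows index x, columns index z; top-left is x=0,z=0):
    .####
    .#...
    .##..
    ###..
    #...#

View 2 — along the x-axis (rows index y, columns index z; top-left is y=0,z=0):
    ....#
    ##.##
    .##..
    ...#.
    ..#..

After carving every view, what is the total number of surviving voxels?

|visual hull| = 22

before carving: 125 voxels (5×5×5)
  1. axis=1 (XZ plane), |mask|=12  ⇒  voxels=60
  2. axis=0 (YZ plane), |mask|=9  ⇒  voxels=22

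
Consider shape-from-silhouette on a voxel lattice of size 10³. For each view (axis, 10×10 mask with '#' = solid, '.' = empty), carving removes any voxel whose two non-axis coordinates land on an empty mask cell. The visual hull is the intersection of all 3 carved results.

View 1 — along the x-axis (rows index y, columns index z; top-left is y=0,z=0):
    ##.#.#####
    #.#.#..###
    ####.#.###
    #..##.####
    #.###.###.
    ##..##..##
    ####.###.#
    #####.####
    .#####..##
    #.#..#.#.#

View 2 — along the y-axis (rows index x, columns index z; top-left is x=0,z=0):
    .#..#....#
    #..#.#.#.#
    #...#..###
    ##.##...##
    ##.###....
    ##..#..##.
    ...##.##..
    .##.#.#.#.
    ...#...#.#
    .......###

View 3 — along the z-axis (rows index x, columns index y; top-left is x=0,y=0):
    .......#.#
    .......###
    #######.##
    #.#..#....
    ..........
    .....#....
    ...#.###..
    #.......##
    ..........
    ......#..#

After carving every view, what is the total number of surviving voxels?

voxel count = 93

full grid |V| = 1000
step 1: project along x, AND mask (71/100) → |grid| = 710
step 2: project along y, AND mask (44/100) → |grid| = 323
step 3: project along z, AND mask (27/100) → |grid| = 93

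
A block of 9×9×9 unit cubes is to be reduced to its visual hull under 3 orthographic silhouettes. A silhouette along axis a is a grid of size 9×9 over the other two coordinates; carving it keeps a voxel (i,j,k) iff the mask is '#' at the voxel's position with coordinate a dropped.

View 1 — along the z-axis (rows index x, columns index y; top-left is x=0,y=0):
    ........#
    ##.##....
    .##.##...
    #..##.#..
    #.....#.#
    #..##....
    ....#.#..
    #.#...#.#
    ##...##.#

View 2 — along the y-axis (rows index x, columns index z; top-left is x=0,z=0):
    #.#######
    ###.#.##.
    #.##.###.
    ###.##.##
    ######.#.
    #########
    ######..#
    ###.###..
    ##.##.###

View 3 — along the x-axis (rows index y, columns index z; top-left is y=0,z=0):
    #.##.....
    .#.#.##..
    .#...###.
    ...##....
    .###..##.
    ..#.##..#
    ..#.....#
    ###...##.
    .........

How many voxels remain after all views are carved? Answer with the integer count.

62 voxels

full grid |V| = 729
step 1: project along z, AND mask (30/81) → |grid| = 270
step 2: project along y, AND mask (63/81) → |grid| = 205
step 3: project along x, AND mask (29/81) → |grid| = 62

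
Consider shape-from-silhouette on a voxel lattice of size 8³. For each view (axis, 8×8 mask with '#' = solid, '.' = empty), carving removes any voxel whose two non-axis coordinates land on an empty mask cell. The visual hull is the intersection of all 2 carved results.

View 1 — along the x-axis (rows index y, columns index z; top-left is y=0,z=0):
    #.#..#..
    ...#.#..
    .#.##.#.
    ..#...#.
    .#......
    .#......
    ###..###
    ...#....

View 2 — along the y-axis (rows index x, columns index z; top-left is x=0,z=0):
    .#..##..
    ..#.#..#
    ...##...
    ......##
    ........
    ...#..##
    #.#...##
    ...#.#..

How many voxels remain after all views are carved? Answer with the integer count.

|visual hull| = 43

start: 8×8×8 = 512 voxels
after view 1 [x-axis, 20 of 64 cells solid] → remaining = 160
after view 2 [y-axis, 19 of 64 cells solid] → remaining = 43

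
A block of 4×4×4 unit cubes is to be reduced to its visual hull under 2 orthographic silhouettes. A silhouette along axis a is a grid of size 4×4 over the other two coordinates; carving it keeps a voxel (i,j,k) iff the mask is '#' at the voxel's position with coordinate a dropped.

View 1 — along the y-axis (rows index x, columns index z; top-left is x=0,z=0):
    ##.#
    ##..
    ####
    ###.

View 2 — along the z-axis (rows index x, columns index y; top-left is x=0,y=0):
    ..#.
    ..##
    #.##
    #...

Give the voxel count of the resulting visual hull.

initial block: 4^3 = 64
  1. axis=1 (XZ plane), |mask|=12  ⇒  voxels=48
  2. axis=2 (XY plane), |mask|=7  ⇒  voxels=22

|visual hull| = 22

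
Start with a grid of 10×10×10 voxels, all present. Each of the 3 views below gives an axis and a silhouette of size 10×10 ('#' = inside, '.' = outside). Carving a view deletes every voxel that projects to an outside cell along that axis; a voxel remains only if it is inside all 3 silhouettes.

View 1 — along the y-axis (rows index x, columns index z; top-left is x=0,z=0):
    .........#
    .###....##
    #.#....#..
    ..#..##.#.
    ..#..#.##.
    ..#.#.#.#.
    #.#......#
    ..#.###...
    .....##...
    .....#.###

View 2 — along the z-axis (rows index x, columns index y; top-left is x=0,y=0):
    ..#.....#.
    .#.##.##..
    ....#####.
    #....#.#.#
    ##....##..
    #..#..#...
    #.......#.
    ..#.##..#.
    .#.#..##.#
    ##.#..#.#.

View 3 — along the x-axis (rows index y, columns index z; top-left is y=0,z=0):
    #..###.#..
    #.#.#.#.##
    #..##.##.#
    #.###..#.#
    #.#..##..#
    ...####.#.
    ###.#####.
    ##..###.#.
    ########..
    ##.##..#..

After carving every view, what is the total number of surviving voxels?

start: 10×10×10 = 1000 voxels
  1. axis=1 (XZ plane), |mask|=34  ⇒  voxels=340
  2. axis=2 (XY plane), |mask|=39  ⇒  voxels=138
  3. axis=0 (YZ plane), |mask|=60  ⇒  voxels=78

remaining voxels: 78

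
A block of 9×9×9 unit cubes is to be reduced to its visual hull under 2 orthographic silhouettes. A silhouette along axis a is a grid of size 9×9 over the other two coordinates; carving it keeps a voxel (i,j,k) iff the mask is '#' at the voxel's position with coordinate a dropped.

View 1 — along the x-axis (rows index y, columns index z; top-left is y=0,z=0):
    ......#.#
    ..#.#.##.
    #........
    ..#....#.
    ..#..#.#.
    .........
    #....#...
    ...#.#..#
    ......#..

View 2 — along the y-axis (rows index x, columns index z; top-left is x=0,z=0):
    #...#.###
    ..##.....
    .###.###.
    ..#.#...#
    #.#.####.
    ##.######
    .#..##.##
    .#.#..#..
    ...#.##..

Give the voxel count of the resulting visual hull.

|visual hull| = 84

initial block: 9^3 = 729
step 1: project along x, AND mask (18/81) → |grid| = 162
step 2: project along y, AND mask (41/81) → |grid| = 84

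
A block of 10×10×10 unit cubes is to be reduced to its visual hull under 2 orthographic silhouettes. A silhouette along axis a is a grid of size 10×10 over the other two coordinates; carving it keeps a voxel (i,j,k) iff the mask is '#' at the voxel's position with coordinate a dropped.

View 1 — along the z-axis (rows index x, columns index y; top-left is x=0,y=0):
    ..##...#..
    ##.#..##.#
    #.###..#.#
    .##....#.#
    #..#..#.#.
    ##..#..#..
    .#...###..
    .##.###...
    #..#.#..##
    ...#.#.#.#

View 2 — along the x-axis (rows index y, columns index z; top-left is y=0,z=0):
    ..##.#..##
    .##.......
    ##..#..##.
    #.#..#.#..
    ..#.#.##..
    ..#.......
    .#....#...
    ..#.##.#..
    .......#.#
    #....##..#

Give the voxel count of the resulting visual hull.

start: 10×10×10 = 1000 voxels
[1] z-view keeps 45 columns → grid now 450
[2] x-view keeps 33 columns → grid now 155

155 voxels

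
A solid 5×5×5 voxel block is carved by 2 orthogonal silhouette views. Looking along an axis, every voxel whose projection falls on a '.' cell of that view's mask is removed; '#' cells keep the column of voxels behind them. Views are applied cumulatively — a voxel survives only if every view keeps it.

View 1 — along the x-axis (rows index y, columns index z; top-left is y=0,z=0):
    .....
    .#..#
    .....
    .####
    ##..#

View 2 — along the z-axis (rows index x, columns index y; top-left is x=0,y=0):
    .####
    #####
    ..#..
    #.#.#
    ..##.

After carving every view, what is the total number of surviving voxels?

full grid |V| = 125
after view 1 [x-axis, 9 of 25 cells solid] → remaining = 45
after view 2 [z-axis, 15 of 25 cells solid] → remaining = 25

remaining voxels: 25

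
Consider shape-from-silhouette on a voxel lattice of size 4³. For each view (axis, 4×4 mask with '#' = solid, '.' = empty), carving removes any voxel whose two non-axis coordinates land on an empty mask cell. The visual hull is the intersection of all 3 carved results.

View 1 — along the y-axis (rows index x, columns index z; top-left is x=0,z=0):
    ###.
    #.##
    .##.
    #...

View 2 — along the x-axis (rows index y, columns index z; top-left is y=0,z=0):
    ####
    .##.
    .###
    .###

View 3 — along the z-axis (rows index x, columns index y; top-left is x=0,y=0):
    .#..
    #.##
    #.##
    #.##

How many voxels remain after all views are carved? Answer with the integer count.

remaining voxels: 16

initial block: 4^3 = 64
[1] y-view keeps 9 columns → grid now 36
[2] x-view keeps 12 columns → grid now 26
[3] z-view keeps 10 columns → grid now 16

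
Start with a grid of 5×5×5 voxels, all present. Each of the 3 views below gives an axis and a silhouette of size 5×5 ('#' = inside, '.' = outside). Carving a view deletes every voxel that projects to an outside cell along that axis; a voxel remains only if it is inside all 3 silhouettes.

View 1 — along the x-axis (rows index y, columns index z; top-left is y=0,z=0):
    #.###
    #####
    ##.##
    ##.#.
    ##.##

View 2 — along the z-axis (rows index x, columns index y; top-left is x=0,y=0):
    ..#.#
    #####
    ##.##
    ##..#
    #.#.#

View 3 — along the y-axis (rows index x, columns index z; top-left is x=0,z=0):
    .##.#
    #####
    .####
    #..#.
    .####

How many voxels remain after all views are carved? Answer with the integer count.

51 voxels

before carving: 125 voxels (5×5×5)
after view 1 [x-axis, 20 of 25 cells solid] → remaining = 100
after view 2 [z-axis, 17 of 25 cells solid] → remaining = 69
after view 3 [y-axis, 18 of 25 cells solid] → remaining = 51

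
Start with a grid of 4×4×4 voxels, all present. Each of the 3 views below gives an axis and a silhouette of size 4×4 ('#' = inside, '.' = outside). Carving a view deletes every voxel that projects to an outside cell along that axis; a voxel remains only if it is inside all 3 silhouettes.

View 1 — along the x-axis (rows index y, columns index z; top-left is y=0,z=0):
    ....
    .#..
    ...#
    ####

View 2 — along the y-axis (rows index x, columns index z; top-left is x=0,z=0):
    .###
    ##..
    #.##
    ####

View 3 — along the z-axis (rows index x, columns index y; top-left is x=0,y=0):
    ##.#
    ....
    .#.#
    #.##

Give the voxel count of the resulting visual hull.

remaining voxels: 12

start: 4×4×4 = 64 voxels
[1] x-view keeps 6 columns → grid now 24
[2] y-view keeps 12 columns → grid now 18
[3] z-view keeps 8 columns → grid now 12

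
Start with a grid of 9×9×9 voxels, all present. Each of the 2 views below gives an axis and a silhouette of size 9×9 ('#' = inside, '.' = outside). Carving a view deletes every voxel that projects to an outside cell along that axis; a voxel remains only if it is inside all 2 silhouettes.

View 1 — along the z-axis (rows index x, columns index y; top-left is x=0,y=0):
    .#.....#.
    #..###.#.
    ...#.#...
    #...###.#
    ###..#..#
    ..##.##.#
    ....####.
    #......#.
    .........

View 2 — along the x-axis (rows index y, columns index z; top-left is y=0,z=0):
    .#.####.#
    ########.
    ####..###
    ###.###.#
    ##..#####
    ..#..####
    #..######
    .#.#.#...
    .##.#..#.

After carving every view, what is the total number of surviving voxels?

full grid |V| = 729
carve view 1 (along z, XY-mask fill 30/81): 270 voxels remain
carve view 2 (along x, YZ-mask fill 54/81): 171 voxels remain

171 voxels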